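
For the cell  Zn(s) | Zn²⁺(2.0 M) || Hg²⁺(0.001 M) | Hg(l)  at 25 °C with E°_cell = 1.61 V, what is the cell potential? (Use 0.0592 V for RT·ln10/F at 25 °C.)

1.51 V

Balancing electrons gives n = 2; the reaction quotient is Q = [Zn²⁺]/[Hg²⁺] = 2000.
At 25 °C, E = E° − (0.0592/n) log Q = 1.61 − (0.0592/2)(3.301) = 1.610 − 0.098 = 1.512 V.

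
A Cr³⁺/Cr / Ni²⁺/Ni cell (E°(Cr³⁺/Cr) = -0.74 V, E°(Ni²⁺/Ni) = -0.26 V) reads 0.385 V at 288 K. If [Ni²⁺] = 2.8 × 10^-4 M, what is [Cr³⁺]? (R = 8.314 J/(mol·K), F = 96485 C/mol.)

From the Nernst equation, ln Q = nF(E° − E)/RT = 6×96485×(0.48 − 0.385)/(8.314×288) = 22.968, so Q = 9.44 × 10^9.
With Q = [Cr³⁺]^2/[Ni²⁺]^3 and the known concentrations, [Cr³⁺]^2 in the numerator gives [Cr³⁺] = 0.46 M.

0.46 M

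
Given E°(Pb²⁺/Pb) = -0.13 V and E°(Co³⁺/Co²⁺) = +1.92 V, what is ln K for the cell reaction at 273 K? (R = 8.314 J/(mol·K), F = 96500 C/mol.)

E°_cell = +1.92 − (-0.13) = 2.05 V, with n = 2 electrons transferred.
At equilibrium E = 0, so the Nernst equation gives ln K = nFE°/RT = (2)(96500)(2.05)/((8.314)(273)) = 174.32.

ln K = 174.3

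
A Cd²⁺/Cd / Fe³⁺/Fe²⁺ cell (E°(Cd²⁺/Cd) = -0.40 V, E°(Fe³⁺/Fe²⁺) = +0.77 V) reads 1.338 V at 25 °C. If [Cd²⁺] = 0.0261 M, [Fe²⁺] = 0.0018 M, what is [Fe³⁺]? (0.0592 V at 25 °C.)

0.2 M

From the Nernst equation, log Q = n(E° − E)/0.0592 = 2(1.17 − 1.338)/0.0592 = -5.676, so Q = 2.11 × 10^-6.
With Q = [Cd²⁺]·[Fe²⁺]^2/[Fe³⁺]^2 and the known concentrations, [Fe³⁺]^2 in the denominator gives [Fe³⁺] = 0.2 M.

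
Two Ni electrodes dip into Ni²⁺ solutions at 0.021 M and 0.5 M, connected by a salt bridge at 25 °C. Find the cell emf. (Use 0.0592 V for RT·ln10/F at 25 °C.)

Both half-cells are Ni²⁺/Ni, so E°_cell = 0. The concentrated side is the cathode; the cell reaction moves Ni²⁺ from high to low concentration with n = 2.
Q = [Ni²⁺]_dilute/[Ni²⁺]_conc = 0.021/0.5 = 0.0420.
E = 0 − (0.0592/2) log Q = −(0.0592/2)(-1.377) = 0.0408 V.

0.041 V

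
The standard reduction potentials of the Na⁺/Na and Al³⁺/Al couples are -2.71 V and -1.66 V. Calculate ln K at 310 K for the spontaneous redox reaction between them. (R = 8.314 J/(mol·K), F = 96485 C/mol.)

ln K = 117.9

E°_cell = -1.66 − (-2.71) = 1.05 V, with n = 3 electrons transferred.
At equilibrium E = 0, so the Nernst equation gives ln K = nFE°/RT = (3)(96485)(1.05)/((8.314)(310)) = 117.92.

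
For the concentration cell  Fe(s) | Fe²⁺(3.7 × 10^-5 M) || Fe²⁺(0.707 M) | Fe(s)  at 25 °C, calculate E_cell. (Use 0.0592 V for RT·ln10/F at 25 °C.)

Both half-cells are Fe²⁺/Fe, so E°_cell = 0. The concentrated side is the cathode; the cell reaction moves Fe²⁺ from high to low concentration with n = 2.
Q = [Fe²⁺]_dilute/[Fe²⁺]_conc = 3.7 × 10^-5/0.707 = 5.23 × 10^-5.
E = 0 − (0.0592/2) log Q = −(0.0592/2)(-4.281) = 0.1267 V.

0.13 V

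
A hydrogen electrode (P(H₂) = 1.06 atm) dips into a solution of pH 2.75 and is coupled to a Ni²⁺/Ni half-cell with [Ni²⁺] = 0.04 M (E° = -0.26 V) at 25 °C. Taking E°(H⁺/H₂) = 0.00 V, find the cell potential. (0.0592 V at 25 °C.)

The hydrogen couple is the cathode, so E°_cell = 0.26 V; n = 2.
[H⁺] = 10^(−2.75) = 0.0018 M, and Q = [Ni²⁺]·P(H₂) / [H⁺]^2 = 1.34 × 10^4.
E = E° − (0.0592/2) log Q = 0.26 − (0.0592/2)(4.127) = 0.138 V.

0.14 V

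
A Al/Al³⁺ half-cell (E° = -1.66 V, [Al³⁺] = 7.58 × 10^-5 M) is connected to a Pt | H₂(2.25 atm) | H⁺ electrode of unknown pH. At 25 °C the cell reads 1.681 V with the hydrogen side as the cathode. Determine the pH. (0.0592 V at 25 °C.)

pH = 0.84

E°_cell = 1.66 V and n = 6.
log Q = n(E° − E)/0.0592 = 6×(1.66 − 1.681)/0.0592 = -2.128.
With Q = [Al³⁺]^2·P(H₂)^3 / [H⁺]^6, solving for [H⁺] gives log[H⁺] = -0.843, so pH = 0.84.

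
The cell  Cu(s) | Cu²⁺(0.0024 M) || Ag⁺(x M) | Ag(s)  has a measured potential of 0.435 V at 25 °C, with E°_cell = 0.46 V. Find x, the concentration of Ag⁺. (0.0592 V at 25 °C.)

0.019 M

From the Nernst equation, log Q = n(E° − E)/0.0592 = 2(0.46 − 0.435)/0.0592 = 0.845, so Q = 6.99.
With Q = [Cu²⁺]/[Ag⁺]^2 and the known concentrations, [Ag⁺]^2 in the denominator gives [Ag⁺] = 0.019 M.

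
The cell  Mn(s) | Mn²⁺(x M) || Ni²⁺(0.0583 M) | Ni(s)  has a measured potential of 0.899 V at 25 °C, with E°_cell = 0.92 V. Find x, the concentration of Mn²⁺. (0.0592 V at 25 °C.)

0.3 M

From the Nernst equation, log Q = n(E° − E)/0.0592 = 2(0.92 − 0.899)/0.0592 = 0.709, so Q = 5.12.
With Q = [Mn²⁺]/[Ni²⁺] and the known concentrations, [Mn²⁺] in the numerator gives [Mn²⁺] = 0.3 M.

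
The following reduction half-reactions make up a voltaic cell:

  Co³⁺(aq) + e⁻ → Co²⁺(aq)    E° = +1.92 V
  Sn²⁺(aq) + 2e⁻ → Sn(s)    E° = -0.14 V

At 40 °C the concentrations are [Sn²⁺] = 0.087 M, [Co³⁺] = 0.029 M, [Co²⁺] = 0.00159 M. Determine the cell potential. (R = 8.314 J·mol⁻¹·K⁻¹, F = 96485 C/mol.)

2.17 V

The Co³⁺/Co²⁺ couple has the higher reduction potential and acts as the cathode, so E°_cell = +1.92 − (-0.14) = 2.06 V.
Balancing electrons gives n = 2; the reaction quotient is Q = [Sn²⁺]·[Co²⁺]^2/[Co³⁺]^2 = 2.62 × 10^-4.
E = E° − (RT/nF) ln Q = 2.06 − (8.314×313)/(2×96485) × (-8.249) = 2.060 + 0.111 = 2.171 V.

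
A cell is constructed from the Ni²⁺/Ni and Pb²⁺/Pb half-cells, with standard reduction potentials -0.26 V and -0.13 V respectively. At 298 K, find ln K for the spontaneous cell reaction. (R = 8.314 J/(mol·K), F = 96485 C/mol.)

E°_cell = -0.13 − (-0.26) = 0.13 V, with n = 2 electrons transferred.
At equilibrium E = 0, so the Nernst equation gives ln K = nFE°/RT = (2)(96485)(0.13)/((8.314)(298)) = 10.13.

ln K = 10.1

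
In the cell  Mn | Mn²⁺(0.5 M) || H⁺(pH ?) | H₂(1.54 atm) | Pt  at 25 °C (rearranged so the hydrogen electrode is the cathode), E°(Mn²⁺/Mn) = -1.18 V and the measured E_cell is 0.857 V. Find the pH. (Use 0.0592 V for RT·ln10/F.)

E°_cell = 1.18 V and n = 2.
log Q = n(E° − E)/0.0592 = 2×(1.18 − 0.857)/0.0592 = 10.912.
With Q = [Mn²⁺]·P(H₂) / [H⁺]^2, solving for [H⁺] gives log[H⁺] = -5.513, so pH = 5.51.

pH = 5.51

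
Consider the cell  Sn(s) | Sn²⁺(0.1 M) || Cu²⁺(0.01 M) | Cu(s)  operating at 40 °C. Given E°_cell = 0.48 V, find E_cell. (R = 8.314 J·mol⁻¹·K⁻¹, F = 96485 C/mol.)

0.449 V

Balancing electrons gives n = 2; the reaction quotient is Q = [Sn²⁺]/[Cu²⁺] = 10.0.
E = E° − (RT/nF) ln Q = 0.48 − (8.314×313)/(2×96485) × (2.303) = 0.480 − 0.031 = 0.449 V.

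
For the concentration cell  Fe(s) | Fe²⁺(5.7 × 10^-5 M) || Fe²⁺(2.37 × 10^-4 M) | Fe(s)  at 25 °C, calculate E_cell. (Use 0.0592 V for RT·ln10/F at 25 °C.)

0.018 V

Both half-cells are Fe²⁺/Fe, so E°_cell = 0. The concentrated side is the cathode; the cell reaction moves Fe²⁺ from high to low concentration with n = 2.
Q = [Fe²⁺]_dilute/[Fe²⁺]_conc = 5.7 × 10^-5/2.37 × 10^-4 = 0.241.
E = 0 − (0.0592/2) log Q = −(0.0592/2)(-0.619) = 0.0183 V.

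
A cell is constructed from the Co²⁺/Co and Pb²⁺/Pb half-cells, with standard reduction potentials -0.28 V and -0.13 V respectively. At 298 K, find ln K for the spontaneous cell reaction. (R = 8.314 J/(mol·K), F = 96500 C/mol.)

E°_cell = -0.13 − (-0.28) = 0.15 V, with n = 2 electrons transferred.
At equilibrium E = 0, so the Nernst equation gives ln K = nFE°/RT = (2)(96500)(0.15)/((8.314)(298)) = 11.68.

ln K = 11.7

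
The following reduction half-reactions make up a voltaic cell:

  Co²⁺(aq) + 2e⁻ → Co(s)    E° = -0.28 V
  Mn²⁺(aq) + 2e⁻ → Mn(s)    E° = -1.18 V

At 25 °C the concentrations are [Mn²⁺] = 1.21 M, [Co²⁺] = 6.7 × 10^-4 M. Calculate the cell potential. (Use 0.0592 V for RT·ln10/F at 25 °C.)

The Co²⁺/Co couple has the higher reduction potential and acts as the cathode, so E°_cell = -0.28 − (-1.18) = 0.90 V.
Balancing electrons gives n = 2; the reaction quotient is Q = [Mn²⁺]/[Co²⁺] = 1810.
At 25 °C, E = E° − (0.0592/n) log Q = 0.90 − (0.0592/2)(3.257) = 0.900 − 0.096 = 0.804 V.

0.804 V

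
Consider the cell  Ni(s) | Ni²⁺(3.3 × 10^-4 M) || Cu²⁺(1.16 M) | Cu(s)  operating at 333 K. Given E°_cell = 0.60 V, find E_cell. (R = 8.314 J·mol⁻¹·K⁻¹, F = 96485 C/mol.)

Balancing electrons gives n = 2; the reaction quotient is Q = [Ni²⁺]/[Cu²⁺] = 2.84 × 10^-4.
E = E° − (RT/nF) ln Q = 0.60 − (8.314×333)/(2×96485) × (-8.165) = 0.600 + 0.117 = 0.717 V.

0.717 V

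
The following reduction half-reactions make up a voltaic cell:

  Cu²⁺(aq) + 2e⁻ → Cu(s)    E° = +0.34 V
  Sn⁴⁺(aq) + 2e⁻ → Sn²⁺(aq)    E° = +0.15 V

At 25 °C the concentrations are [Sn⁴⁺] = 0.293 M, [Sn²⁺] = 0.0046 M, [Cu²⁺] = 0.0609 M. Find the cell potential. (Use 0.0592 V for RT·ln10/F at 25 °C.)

The Cu²⁺/Cu couple has the higher reduction potential and acts as the cathode, so E°_cell = +0.34 − (+0.15) = 0.19 V.
Balancing electrons gives n = 2; the reaction quotient is Q = [Sn⁴⁺]/([Sn²⁺]·[Cu²⁺]) = 1050.
At 25 °C, E = E° − (0.0592/n) log Q = 0.19 − (0.0592/2)(3.019) = 0.190 − 0.089 = 0.101 V.

0.101 V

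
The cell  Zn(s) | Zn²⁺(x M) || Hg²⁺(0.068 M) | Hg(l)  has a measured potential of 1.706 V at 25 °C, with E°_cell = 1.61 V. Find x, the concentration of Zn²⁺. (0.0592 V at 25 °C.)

From the Nernst equation, log Q = n(E° − E)/0.0592 = 2(1.61 − 1.706)/0.0592 = -3.243, so Q = 5.71 × 10^-4.
With Q = [Zn²⁺]/[Hg²⁺] and the known concentrations, [Zn²⁺] in the numerator gives [Zn²⁺] = 3.9 × 10^-5 M.

3.9 × 10^-5 M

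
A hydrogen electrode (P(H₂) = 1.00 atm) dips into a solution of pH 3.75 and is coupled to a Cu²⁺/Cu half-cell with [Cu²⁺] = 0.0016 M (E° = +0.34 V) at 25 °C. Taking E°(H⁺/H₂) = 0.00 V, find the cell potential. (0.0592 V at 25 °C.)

The Cu²⁺/Cu couple is the cathode, so E°_cell = 0.34 V; n = 2.
[H⁺] = 10^(−3.75) = 1.8 × 10^-4 M, and Q = [H⁺]^2 / ([Cu²⁺]·P(H₂)) = 1.98 × 10^-5.
E = E° − (0.0592/2) log Q = 0.34 − (0.0592/2)(-4.704) = 0.479 V.

0.48 V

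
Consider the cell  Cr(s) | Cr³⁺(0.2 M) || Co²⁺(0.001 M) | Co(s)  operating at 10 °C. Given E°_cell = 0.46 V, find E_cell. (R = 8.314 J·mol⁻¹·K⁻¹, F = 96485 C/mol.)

Balancing electrons gives n = 6; the reaction quotient is Q = [Cr³⁺]^2/[Co²⁺]^3 = 4 × 10^7.
E = E° − (RT/nF) ln Q = 0.46 − (8.314×283)/(6×96485) × (17.504) = 0.460 − 0.071 = 0.389 V.

0.389 V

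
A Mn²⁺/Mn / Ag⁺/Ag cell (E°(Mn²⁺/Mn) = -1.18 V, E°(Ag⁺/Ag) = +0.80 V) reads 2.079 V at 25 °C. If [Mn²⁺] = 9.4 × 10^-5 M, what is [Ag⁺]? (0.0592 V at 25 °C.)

0.46 M

From the Nernst equation, log Q = n(E° − E)/0.0592 = 2(1.98 − 2.079)/0.0592 = -3.345, so Q = 4.52 × 10^-4.
With Q = [Mn²⁺]/[Ag⁺]^2 and the known concentrations, [Ag⁺]^2 in the denominator gives [Ag⁺] = 0.46 M.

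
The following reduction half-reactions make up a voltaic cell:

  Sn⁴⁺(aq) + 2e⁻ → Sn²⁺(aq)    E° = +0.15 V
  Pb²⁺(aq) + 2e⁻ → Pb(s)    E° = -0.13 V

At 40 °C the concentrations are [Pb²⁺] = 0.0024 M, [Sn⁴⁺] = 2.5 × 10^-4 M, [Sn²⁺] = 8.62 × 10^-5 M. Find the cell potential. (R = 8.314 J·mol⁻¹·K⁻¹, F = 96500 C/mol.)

0.376 V

The Sn⁴⁺/Sn²⁺ couple has the higher reduction potential and acts as the cathode, so E°_cell = +0.15 − (-0.13) = 0.28 V.
Balancing electrons gives n = 2; the reaction quotient is Q = [Pb²⁺]·[Sn²⁺]/[Sn⁴⁺] = 8.28 × 10^-4.
E = E° − (RT/nF) ln Q = 0.28 − (8.314×313)/(2×96500) × (-7.097) = 0.280 + 0.096 = 0.376 V.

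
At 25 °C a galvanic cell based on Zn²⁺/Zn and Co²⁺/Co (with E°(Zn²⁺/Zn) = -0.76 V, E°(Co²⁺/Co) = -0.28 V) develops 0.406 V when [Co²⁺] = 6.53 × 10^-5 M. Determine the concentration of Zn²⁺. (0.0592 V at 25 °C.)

0.021 M

From the Nernst equation, log Q = n(E° − E)/0.0592 = 2(0.48 − 0.406)/0.0592 = 2.500, so Q = 316.
With Q = [Zn²⁺]/[Co²⁺] and the known concentrations, [Zn²⁺] in the numerator gives [Zn²⁺] = 0.021 M.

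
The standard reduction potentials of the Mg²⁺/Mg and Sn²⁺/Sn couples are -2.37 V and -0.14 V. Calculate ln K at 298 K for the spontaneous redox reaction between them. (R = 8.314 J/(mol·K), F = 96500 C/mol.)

ln K = 173.7

E°_cell = -0.14 − (-2.37) = 2.23 V, with n = 2 electrons transferred.
At equilibrium E = 0, so the Nernst equation gives ln K = nFE°/RT = (2)(96500)(2.23)/((8.314)(298)) = 173.71.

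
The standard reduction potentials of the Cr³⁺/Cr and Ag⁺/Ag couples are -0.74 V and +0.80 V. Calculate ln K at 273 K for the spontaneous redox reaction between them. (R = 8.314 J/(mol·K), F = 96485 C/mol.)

ln K = 196.4

E°_cell = +0.80 − (-0.74) = 1.54 V, with n = 3 electrons transferred.
At equilibrium E = 0, so the Nernst equation gives ln K = nFE°/RT = (3)(96485)(1.54)/((8.314)(273)) = 196.39.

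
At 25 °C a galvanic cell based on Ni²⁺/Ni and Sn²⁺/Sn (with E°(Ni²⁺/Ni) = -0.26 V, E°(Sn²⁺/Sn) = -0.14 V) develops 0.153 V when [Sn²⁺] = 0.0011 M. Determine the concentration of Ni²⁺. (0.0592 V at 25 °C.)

From the Nernst equation, log Q = n(E° − E)/0.0592 = 2(0.12 − 0.153)/0.0592 = -1.115, so Q = 0.0768.
With Q = [Ni²⁺]/[Sn²⁺] and the known concentrations, [Ni²⁺] in the numerator gives [Ni²⁺] = 8.4 × 10^-5 M.

8.4 × 10^-5 M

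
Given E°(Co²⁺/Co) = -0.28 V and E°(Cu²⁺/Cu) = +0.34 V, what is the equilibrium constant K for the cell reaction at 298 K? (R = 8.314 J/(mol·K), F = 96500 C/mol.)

E°_cell = +0.34 − (-0.28) = 0.62 V, with n = 2 electrons transferred.
At equilibrium E = 0, so the Nernst equation gives ln K = nFE°/RT = (2)(96500)(0.62)/((8.314)(298)) = 48.30.
K = e^48.30 = 9.4 × 10^20.

9.4 × 10^20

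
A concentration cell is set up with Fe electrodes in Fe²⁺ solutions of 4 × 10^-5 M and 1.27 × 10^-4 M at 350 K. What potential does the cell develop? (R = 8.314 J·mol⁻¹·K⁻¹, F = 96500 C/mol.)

0.017 V

Both half-cells are Fe²⁺/Fe, so E°_cell = 0. The concentrated side is the cathode; the cell reaction moves Fe²⁺ from high to low concentration with n = 2.
Q = [Fe²⁺]_dilute/[Fe²⁺]_conc = 4 × 10^-5/1.27 × 10^-4 = 0.315.
E = 0 − (RT/nF) ln Q = −((8.314×350)/(2×96500))(-1.155) = 0.0174 V.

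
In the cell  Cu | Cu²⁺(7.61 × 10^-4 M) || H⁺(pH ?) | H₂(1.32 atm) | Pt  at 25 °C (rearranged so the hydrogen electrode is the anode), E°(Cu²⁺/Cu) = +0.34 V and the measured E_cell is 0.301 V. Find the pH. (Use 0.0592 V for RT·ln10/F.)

E°_cell = 0.34 V and n = 2.
log Q = n(E° − E)/0.0592 = 2×(0.34 − 0.301)/0.0592 = 1.318.
With Q = [H⁺]^2 / ([Cu²⁺]·P(H₂)), solving for [H⁺] gives log[H⁺] = -0.840, so pH = 0.84.

pH = 0.84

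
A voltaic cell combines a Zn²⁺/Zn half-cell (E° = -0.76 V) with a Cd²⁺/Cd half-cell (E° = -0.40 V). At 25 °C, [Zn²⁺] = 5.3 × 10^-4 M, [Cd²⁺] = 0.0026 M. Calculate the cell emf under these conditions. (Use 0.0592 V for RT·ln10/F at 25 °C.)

The Cd²⁺/Cd couple has the higher reduction potential and acts as the cathode, so E°_cell = -0.40 − (-0.76) = 0.36 V.
Balancing electrons gives n = 2; the reaction quotient is Q = [Zn²⁺]/[Cd²⁺] = 0.204.
At 25 °C, E = E° − (0.0592/n) log Q = 0.36 − (0.0592/2)(-0.691) = 0.360 + 0.020 = 0.380 V.

0.380 V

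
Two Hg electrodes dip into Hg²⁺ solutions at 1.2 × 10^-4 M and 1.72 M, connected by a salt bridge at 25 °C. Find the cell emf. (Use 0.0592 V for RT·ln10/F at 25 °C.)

Both half-cells are Hg²⁺/Hg, so E°_cell = 0. The concentrated side is the cathode; the cell reaction moves Hg²⁺ from high to low concentration with n = 2.
Q = [Hg²⁺]_dilute/[Hg²⁺]_conc = 1.2 × 10^-4/1.72 = 6.98 × 10^-5.
E = 0 − (0.0592/2) log Q = −(0.0592/2)(-4.156) = 0.1230 V.

0.12 V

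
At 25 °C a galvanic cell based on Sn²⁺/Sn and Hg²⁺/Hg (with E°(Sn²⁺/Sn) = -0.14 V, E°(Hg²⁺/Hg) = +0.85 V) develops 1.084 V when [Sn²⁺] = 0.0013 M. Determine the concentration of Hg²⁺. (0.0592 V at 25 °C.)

From the Nernst equation, log Q = n(E° − E)/0.0592 = 2(0.99 − 1.084)/0.0592 = -3.176, so Q = 6.67 × 10^-4.
With Q = [Sn²⁺]/[Hg²⁺] and the known concentrations, [Hg²⁺] in the denominator gives [Hg²⁺] = 1.9 M.

1.9 M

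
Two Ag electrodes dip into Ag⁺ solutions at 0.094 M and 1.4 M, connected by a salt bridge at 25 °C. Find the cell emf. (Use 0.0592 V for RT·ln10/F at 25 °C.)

0.069 V

Both half-cells are Ag⁺/Ag, so E°_cell = 0. The concentrated side is the cathode; the cell reaction moves Ag⁺ from high to low concentration with n = 1.
Q = [Ag⁺]_dilute/[Ag⁺]_conc = 0.094/1.4 = 0.0671.
E = 0 − (0.0592/1) log Q = −(0.0592/1)(-1.173) = 0.0694 V.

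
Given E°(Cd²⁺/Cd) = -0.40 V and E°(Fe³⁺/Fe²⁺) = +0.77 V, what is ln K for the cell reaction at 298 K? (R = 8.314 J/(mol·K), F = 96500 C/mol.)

ln K = 91.1

E°_cell = +0.77 − (-0.40) = 1.17 V, with n = 2 electrons transferred.
At equilibrium E = 0, so the Nernst equation gives ln K = nFE°/RT = (2)(96500)(1.17)/((8.314)(298)) = 91.14.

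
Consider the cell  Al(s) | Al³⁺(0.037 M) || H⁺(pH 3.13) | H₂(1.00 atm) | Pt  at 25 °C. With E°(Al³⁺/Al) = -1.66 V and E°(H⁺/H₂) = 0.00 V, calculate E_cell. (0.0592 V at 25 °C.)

The hydrogen couple is the cathode, so E°_cell = 1.66 V; n = 6.
[H⁺] = 10^(−3.13) = 7.4 × 10^-4 M, and Q = [Al³⁺]^2·P(H₂)^3 / [H⁺]^6 = 8.25 × 10^15.
E = E° − (0.0592/6) log Q = 1.66 − (0.0592/6)(15.916) = 1.503 V.

1.50 V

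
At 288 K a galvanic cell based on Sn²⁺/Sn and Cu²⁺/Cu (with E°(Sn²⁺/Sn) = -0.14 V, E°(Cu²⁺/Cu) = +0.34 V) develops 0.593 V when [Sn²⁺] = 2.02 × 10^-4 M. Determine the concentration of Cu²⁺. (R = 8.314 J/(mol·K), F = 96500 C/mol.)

1.8 M

From the Nernst equation, ln Q = nF(E° − E)/RT = 2×96500×(0.48 − 0.593)/(8.314×288) = -9.108, so Q = 1.11 × 10^-4.
With Q = [Sn²⁺]/[Cu²⁺] and the known concentrations, [Cu²⁺] in the denominator gives [Cu²⁺] = 1.8 M.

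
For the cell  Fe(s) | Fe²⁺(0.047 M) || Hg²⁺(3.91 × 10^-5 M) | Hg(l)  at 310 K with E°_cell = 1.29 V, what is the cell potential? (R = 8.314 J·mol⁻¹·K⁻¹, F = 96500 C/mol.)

1.20 V

Balancing electrons gives n = 2; the reaction quotient is Q = [Fe²⁺]/[Hg²⁺] = 1200.
E = E° − (RT/nF) ln Q = 1.29 − (8.314×310)/(2×96500) × (7.092) = 1.290 − 0.095 = 1.195 V.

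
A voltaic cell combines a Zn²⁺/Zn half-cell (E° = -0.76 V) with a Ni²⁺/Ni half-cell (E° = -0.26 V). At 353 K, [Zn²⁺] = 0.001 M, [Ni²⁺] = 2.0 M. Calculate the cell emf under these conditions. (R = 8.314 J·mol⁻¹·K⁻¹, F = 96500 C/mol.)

The Ni²⁺/Ni couple has the higher reduction potential and acts as the cathode, so E°_cell = -0.26 − (-0.76) = 0.50 V.
Balancing electrons gives n = 2; the reaction quotient is Q = [Zn²⁺]/[Ni²⁺] = 5 × 10^-4.
E = E° − (RT/nF) ln Q = 0.50 − (8.314×353)/(2×96500) × (-7.601) = 0.500 + 0.116 = 0.616 V.

0.616 V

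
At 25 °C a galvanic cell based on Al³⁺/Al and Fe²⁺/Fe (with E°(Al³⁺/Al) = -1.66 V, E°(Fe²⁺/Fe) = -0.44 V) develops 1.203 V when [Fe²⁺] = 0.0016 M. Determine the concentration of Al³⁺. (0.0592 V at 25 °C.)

4.7 × 10^-4 M

From the Nernst equation, log Q = n(E° − E)/0.0592 = 6(1.22 − 1.203)/0.0592 = 1.723, so Q = 52.8.
With Q = [Al³⁺]^2/[Fe²⁺]^3 and the known concentrations, [Al³⁺]^2 in the numerator gives [Al³⁺] = 4.7 × 10^-4 M.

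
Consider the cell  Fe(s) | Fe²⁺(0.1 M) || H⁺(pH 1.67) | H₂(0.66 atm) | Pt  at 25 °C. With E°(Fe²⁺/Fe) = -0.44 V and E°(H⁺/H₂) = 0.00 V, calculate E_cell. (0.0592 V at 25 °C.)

The hydrogen couple is the cathode, so E°_cell = 0.44 V; n = 2.
[H⁺] = 10^(−1.67) = 0.021 M, and Q = [Fe²⁺]·P(H₂) / [H⁺]^2 = 144.
E = E° − (0.0592/2) log Q = 0.44 − (0.0592/2)(2.160) = 0.376 V.

0.38 V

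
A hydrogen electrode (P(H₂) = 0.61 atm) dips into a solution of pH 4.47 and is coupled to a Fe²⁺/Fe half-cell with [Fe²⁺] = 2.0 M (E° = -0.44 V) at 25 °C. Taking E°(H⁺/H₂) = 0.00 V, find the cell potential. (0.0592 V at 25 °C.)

The hydrogen couple is the cathode, so E°_cell = 0.44 V; n = 2.
[H⁺] = 10^(−4.47) = 3.4 × 10^-5 M, and Q = [Fe²⁺]·P(H₂) / [H⁺]^2 = 1.06 × 10^9.
E = E° − (0.0592/2) log Q = 0.44 − (0.0592/2)(9.026) = 0.173 V.

0.17 V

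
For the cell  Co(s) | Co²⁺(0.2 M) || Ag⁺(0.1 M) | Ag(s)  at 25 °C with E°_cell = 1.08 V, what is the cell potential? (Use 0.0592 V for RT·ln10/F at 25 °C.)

Balancing electrons gives n = 2; the reaction quotient is Q = [Co²⁺]/[Ag⁺]^2 = 20.0.
At 25 °C, E = E° − (0.0592/n) log Q = 1.08 − (0.0592/2)(1.301) = 1.080 − 0.039 = 1.041 V.

1.04 V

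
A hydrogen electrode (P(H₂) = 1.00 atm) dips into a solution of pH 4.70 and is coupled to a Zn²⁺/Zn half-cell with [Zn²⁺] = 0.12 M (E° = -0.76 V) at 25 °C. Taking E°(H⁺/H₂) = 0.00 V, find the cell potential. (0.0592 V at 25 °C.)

The hydrogen couple is the cathode, so E°_cell = 0.76 V; n = 2.
[H⁺] = 10^(−4.70) = 2 × 10^-5 M, and Q = [Zn²⁺]·P(H₂) / [H⁺]^2 = 3.01 × 10^8.
E = E° − (0.0592/2) log Q = 0.76 − (0.0592/2)(8.479) = 0.509 V.

0.51 V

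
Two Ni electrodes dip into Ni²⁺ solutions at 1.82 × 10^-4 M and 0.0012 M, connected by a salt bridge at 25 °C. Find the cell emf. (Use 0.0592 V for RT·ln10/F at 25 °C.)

Both half-cells are Ni²⁺/Ni, so E°_cell = 0. The concentrated side is the cathode; the cell reaction moves Ni²⁺ from high to low concentration with n = 2.
Q = [Ni²⁺]_dilute/[Ni²⁺]_conc = 1.82 × 10^-4/0.0012 = 0.152.
E = 0 − (0.0592/2) log Q = −(0.0592/2)(-0.819) = 0.0242 V.

0.024 V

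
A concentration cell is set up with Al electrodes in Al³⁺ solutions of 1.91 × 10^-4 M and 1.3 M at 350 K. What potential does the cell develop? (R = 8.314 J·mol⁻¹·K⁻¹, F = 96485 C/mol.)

0.089 V

Both half-cells are Al³⁺/Al, so E°_cell = 0. The concentrated side is the cathode; the cell reaction moves Al³⁺ from high to low concentration with n = 3.
Q = [Al³⁺]_dilute/[Al³⁺]_conc = 1.91 × 10^-4/1.3 = 1.47 × 10^-4.
E = 0 − (RT/nF) ln Q = −((8.314×350)/(3×96485))(-8.826) = 0.0887 V.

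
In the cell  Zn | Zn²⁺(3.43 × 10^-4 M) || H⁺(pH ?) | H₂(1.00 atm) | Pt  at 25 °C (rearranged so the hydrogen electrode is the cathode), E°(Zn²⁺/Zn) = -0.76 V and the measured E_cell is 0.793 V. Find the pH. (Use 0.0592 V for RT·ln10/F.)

E°_cell = 0.76 V and n = 2.
log Q = n(E° − E)/0.0592 = 2×(0.76 − 0.793)/0.0592 = -1.115.
With Q = [Zn²⁺]·P(H₂) / [H⁺]^2, solving for [H⁺] gives log[H⁺] = -1.175, so pH = 1.17.

pH = 1.17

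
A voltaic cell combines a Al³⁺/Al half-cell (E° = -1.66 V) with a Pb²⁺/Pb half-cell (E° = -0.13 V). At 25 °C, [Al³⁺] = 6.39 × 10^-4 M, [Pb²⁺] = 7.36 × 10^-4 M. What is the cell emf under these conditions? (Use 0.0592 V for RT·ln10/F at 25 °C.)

1.50 V

The Pb²⁺/Pb couple has the higher reduction potential and acts as the cathode, so E°_cell = -0.13 − (-1.66) = 1.53 V.
Balancing electrons gives n = 6; the reaction quotient is Q = [Al³⁺]^2/[Pb²⁺]^3 = 1020.
At 25 °C, E = E° − (0.0592/n) log Q = 1.53 − (0.0592/6)(3.010) = 1.530 − 0.030 = 1.500 V.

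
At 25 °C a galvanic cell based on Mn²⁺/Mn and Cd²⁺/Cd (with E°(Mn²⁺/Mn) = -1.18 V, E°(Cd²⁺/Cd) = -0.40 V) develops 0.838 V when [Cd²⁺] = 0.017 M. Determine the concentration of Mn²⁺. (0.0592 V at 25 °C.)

1.9 × 10^-4 M

From the Nernst equation, log Q = n(E° − E)/0.0592 = 2(0.78 − 0.838)/0.0592 = -1.959, so Q = 0.0110.
With Q = [Mn²⁺]/[Cd²⁺] and the known concentrations, [Mn²⁺] in the numerator gives [Mn²⁺] = 1.9 × 10^-4 M.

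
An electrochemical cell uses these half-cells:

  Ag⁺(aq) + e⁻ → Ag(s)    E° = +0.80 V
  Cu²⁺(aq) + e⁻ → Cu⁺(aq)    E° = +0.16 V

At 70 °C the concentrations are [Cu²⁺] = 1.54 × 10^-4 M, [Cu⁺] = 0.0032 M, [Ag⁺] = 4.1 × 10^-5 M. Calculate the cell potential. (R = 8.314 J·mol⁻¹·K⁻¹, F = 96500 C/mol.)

The Ag⁺/Ag couple has the higher reduction potential and acts as the cathode, so E°_cell = +0.80 − (+0.16) = 0.64 V.
Balancing electrons gives n = 1; the reaction quotient is Q = [Cu²⁺]/([Cu⁺]·[Ag⁺]) = 1170.
E = E° − (RT/nF) ln Q = 0.64 − (8.314×343)/(1×96500) × (7.068) = 0.640 − 0.209 = 0.431 V.

0.431 V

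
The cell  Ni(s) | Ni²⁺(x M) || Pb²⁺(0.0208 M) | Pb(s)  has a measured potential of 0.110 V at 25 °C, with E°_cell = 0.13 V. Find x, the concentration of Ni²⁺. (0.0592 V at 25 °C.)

0.099 M

From the Nernst equation, log Q = n(E° − E)/0.0592 = 2(0.13 − 0.110)/0.0592 = 0.676, so Q = 4.74.
With Q = [Ni²⁺]/[Pb²⁺] and the known concentrations, [Ni²⁺] in the numerator gives [Ni²⁺] = 0.099 M.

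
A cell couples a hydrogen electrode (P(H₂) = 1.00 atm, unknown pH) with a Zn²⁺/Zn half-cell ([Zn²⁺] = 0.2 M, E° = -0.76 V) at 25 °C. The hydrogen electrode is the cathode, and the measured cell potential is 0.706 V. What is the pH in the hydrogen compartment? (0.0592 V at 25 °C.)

E°_cell = 0.76 V and n = 2.
log Q = n(E° − E)/0.0592 = 2×(0.76 − 0.706)/0.0592 = 1.824.
With Q = [Zn²⁺]·P(H₂) / [H⁺]^2, solving for [H⁺] gives log[H⁺] = -1.262, so pH = 1.26.

pH = 1.26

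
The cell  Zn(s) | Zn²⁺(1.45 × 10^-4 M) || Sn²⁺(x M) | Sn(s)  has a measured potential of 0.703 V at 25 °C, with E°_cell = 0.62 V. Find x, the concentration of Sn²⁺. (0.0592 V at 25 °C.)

0.092 M

From the Nernst equation, log Q = n(E° − E)/0.0592 = 2(0.62 − 0.703)/0.0592 = -2.804, so Q = 0.00157.
With Q = [Zn²⁺]/[Sn²⁺] and the known concentrations, [Sn²⁺] in the denominator gives [Sn²⁺] = 0.092 M.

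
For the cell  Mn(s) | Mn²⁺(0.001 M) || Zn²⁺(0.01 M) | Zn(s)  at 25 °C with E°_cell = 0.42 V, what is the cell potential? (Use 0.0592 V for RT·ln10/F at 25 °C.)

Balancing electrons gives n = 2; the reaction quotient is Q = [Mn²⁺]/[Zn²⁺] = 0.100.
At 25 °C, E = E° − (0.0592/n) log Q = 0.42 − (0.0592/2)(-1.000) = 0.420 + 0.030 = 0.450 V.

0.450 V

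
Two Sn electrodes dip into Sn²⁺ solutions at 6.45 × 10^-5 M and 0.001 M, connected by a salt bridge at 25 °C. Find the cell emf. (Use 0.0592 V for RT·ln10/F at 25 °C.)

0.035 V

Both half-cells are Sn²⁺/Sn, so E°_cell = 0. The concentrated side is the cathode; the cell reaction moves Sn²⁺ from high to low concentration with n = 2.
Q = [Sn²⁺]_dilute/[Sn²⁺]_conc = 6.45 × 10^-5/0.001 = 0.0645.
E = 0 − (0.0592/2) log Q = −(0.0592/2)(-1.190) = 0.0352 V.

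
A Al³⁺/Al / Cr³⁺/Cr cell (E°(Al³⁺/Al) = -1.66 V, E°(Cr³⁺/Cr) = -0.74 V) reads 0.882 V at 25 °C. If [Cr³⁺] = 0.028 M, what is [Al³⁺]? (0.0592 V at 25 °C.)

2.4 M

From the Nernst equation, log Q = n(E° − E)/0.0592 = 3(0.92 − 0.882)/0.0592 = 1.926, so Q = 84.3.
With Q = [Al³⁺]/[Cr³⁺] and the known concentrations, [Al³⁺] in the numerator gives [Al³⁺] = 2.4 M.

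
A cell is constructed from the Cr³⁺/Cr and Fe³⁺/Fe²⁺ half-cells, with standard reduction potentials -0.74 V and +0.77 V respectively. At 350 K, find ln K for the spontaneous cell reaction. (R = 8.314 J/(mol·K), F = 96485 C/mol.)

E°_cell = +0.77 − (-0.74) = 1.51 V, with n = 3 electrons transferred.
At equilibrium E = 0, so the Nernst equation gives ln K = nFE°/RT = (3)(96485)(1.51)/((8.314)(350)) = 150.20.

ln K = 150.2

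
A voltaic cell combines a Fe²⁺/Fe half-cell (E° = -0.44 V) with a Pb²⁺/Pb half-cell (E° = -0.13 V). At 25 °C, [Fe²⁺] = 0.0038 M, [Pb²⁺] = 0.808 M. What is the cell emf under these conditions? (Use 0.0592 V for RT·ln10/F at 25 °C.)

0.379 V

The Pb²⁺/Pb couple has the higher reduction potential and acts as the cathode, so E°_cell = -0.13 − (-0.44) = 0.31 V.
Balancing electrons gives n = 2; the reaction quotient is Q = [Fe²⁺]/[Pb²⁺] = 0.00470.
At 25 °C, E = E° − (0.0592/n) log Q = 0.31 − (0.0592/2)(-2.328) = 0.310 + 0.069 = 0.379 V.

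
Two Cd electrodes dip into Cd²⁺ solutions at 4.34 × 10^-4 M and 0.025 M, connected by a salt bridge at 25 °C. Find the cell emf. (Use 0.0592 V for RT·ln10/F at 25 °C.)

0.052 V

Both half-cells are Cd²⁺/Cd, so E°_cell = 0. The concentrated side is the cathode; the cell reaction moves Cd²⁺ from high to low concentration with n = 2.
Q = [Cd²⁺]_dilute/[Cd²⁺]_conc = 4.34 × 10^-4/0.025 = 0.0174.
E = 0 − (0.0592/2) log Q = −(0.0592/2)(-1.760) = 0.0521 V.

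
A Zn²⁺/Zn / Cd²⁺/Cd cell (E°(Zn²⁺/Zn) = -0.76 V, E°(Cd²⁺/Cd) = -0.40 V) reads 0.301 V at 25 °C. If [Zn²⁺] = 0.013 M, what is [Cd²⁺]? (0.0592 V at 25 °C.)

1.3 × 10^-4 M

From the Nernst equation, log Q = n(E° − E)/0.0592 = 2(0.36 − 0.301)/0.0592 = 1.993, so Q = 98.5.
With Q = [Zn²⁺]/[Cd²⁺] and the known concentrations, [Cd²⁺] in the denominator gives [Cd²⁺] = 1.3 × 10^-4 M.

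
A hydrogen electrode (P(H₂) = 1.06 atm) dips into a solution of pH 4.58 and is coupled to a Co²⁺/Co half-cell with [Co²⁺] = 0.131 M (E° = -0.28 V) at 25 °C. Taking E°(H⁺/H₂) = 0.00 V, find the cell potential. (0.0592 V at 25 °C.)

0.034 V

The hydrogen couple is the cathode, so E°_cell = 0.28 V; n = 2.
[H⁺] = 10^(−4.58) = 2.6 × 10^-5 M, and Q = [Co²⁺]·P(H₂) / [H⁺]^2 = 2.01 × 10^8.
E = E° − (0.0592/2) log Q = 0.28 − (0.0592/2)(8.303) = 0.034 V.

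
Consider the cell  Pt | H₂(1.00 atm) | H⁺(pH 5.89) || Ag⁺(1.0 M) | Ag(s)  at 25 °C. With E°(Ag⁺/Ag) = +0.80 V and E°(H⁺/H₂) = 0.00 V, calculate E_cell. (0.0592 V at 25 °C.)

The Ag⁺/Ag couple is the cathode, so E°_cell = 0.80 V; n = 2.
[H⁺] = 10^(−5.89) = 1.3 × 10^-6 M, and Q = [H⁺]^2 / ([Ag⁺]^2·P(H₂)) = 1.66 × 10^-12.
E = E° − (0.0592/2) log Q = 0.80 − (0.0592/2)(-11.780) = 1.149 V.

1.15 V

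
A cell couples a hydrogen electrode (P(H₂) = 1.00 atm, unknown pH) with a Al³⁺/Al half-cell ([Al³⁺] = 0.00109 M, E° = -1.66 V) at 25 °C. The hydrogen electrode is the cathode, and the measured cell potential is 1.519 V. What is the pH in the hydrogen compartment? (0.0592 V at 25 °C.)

E°_cell = 1.66 V and n = 6.
log Q = n(E° − E)/0.0592 = 6×(1.66 − 1.519)/0.0592 = 14.291.
With Q = [Al³⁺]^2·P(H₂)^3 / [H⁺]^6, solving for [H⁺] gives log[H⁺] = -3.369, so pH = 3.37.

pH = 3.37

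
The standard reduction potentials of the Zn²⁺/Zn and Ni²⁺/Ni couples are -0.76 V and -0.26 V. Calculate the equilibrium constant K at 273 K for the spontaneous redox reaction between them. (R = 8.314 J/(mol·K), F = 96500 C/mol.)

E°_cell = -0.26 − (-0.76) = 0.50 V, with n = 2 electrons transferred.
At equilibrium E = 0, so the Nernst equation gives ln K = nFE°/RT = (2)(96500)(0.50)/((8.314)(273)) = 42.52.
K = e^42.52 = 2.9 × 10^18.

2.9 × 10^18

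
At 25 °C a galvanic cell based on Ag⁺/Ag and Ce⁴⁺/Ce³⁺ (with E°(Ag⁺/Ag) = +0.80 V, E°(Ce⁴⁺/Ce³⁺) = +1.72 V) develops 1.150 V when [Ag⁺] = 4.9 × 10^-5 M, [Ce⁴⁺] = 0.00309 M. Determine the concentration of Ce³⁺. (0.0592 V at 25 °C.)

0.0082 M

From the Nernst equation, log Q = n(E° − E)/0.0592 = 1(0.92 − 1.150)/0.0592 = -3.885, so Q = 1.3 × 10^-4.
With Q = [Ag⁺]·[Ce³⁺]/[Ce⁴⁺] and the known concentrations, [Ce³⁺] in the numerator gives [Ce³⁺] = 0.0082 M.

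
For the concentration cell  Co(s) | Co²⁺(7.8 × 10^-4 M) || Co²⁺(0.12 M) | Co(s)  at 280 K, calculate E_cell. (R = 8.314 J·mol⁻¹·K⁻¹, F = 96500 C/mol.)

0.061 V

Both half-cells are Co²⁺/Co, so E°_cell = 0. The concentrated side is the cathode; the cell reaction moves Co²⁺ from high to low concentration with n = 2.
Q = [Co²⁺]_dilute/[Co²⁺]_conc = 7.8 × 10^-4/0.12 = 0.00650.
E = 0 − (RT/nF) ln Q = −((8.314×280)/(2×96500))(-5.036) = 0.0607 V.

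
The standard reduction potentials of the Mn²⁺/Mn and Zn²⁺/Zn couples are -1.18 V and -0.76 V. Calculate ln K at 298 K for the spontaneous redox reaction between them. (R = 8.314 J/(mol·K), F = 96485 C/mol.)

E°_cell = -0.76 − (-1.18) = 0.42 V, with n = 2 electrons transferred.
At equilibrium E = 0, so the Nernst equation gives ln K = nFE°/RT = (2)(96485)(0.42)/((8.314)(298)) = 32.71.

ln K = 32.7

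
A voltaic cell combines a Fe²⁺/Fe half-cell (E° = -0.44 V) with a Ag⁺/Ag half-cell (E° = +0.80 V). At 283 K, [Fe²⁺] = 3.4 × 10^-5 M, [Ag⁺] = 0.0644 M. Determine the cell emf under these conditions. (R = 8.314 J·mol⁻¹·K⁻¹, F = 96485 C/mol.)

The Ag⁺/Ag couple has the higher reduction potential and acts as the cathode, so E°_cell = +0.80 − (-0.44) = 1.24 V.
Balancing electrons gives n = 2; the reaction quotient is Q = [Fe²⁺]/[Ag⁺]^2 = 0.00820.
E = E° − (RT/nF) ln Q = 1.24 − (8.314×283)/(2×96485) × (-4.804) = 1.240 + 0.059 = 1.299 V.

1.30 V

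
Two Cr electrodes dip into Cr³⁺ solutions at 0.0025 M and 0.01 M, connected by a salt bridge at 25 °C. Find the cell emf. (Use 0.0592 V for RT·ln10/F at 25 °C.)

0.012 V

Both half-cells are Cr³⁺/Cr, so E°_cell = 0. The concentrated side is the cathode; the cell reaction moves Cr³⁺ from high to low concentration with n = 3.
Q = [Cr³⁺]_dilute/[Cr³⁺]_conc = 0.0025/0.01 = 0.250.
E = 0 − (0.0592/3) log Q = −(0.0592/3)(-0.602) = 0.0119 V.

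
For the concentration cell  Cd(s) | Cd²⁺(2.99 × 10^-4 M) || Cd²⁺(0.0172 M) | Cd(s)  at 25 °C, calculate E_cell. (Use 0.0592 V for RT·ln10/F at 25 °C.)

Both half-cells are Cd²⁺/Cd, so E°_cell = 0. The concentrated side is the cathode; the cell reaction moves Cd²⁺ from high to low concentration with n = 2.
Q = [Cd²⁺]_dilute/[Cd²⁺]_conc = 2.99 × 10^-4/0.0172 = 0.0174.
E = 0 − (0.0592/2) log Q = −(0.0592/2)(-1.760) = 0.0521 V.

0.052 V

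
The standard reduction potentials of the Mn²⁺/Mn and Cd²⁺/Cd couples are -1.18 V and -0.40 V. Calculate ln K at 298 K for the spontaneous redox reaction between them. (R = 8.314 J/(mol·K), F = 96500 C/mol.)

ln K = 60.8

E°_cell = -0.40 − (-1.18) = 0.78 V, with n = 2 electrons transferred.
At equilibrium E = 0, so the Nernst equation gives ln K = nFE°/RT = (2)(96500)(0.78)/((8.314)(298)) = 60.76.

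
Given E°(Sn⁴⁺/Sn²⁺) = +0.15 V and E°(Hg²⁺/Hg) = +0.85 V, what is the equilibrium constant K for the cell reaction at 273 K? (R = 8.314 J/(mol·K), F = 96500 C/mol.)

E°_cell = +0.85 − (+0.15) = 0.70 V, with n = 2 electrons transferred.
At equilibrium E = 0, so the Nernst equation gives ln K = nFE°/RT = (2)(96500)(0.70)/((8.314)(273)) = 59.52.
K = e^59.52 = 7.1 × 10^25.

7.1 × 10^25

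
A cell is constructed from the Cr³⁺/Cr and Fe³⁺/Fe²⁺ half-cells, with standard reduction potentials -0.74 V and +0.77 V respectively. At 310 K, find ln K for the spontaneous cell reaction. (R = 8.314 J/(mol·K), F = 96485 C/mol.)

E°_cell = +0.77 − (-0.74) = 1.51 V, with n = 3 electrons transferred.
At equilibrium E = 0, so the Nernst equation gives ln K = nFE°/RT = (3)(96485)(1.51)/((8.314)(310)) = 169.58.

ln K = 169.6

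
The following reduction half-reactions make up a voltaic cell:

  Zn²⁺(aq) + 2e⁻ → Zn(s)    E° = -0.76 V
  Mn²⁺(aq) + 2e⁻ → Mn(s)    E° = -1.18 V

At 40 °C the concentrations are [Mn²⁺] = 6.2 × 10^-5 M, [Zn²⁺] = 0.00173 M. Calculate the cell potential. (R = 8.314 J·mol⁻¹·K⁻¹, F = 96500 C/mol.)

0.465 V

The Zn²⁺/Zn couple has the higher reduction potential and acts as the cathode, so E°_cell = -0.76 − (-1.18) = 0.42 V.
Balancing electrons gives n = 2; the reaction quotient is Q = [Mn²⁺]/[Zn²⁺] = 0.0358.
E = E° − (RT/nF) ln Q = 0.42 − (8.314×313)/(2×96500) × (-3.329) = 0.420 + 0.045 = 0.465 V.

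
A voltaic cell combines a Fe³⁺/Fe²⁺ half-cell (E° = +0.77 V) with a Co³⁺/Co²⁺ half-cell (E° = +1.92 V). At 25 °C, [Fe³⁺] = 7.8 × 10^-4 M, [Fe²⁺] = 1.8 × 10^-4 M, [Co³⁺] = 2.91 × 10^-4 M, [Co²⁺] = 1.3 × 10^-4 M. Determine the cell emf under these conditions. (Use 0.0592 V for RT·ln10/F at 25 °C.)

1.13 V

The Co³⁺/Co²⁺ couple has the higher reduction potential and acts as the cathode, so E°_cell = +1.92 − (+0.77) = 1.15 V.
Balancing electrons gives n = 1; the reaction quotient is Q = [Fe³⁺]·[Co²⁺]/([Fe²⁺]·[Co³⁺]) = 1.94.
At 25 °C, E = E° − (0.0592/n) log Q = 1.15 − (0.0592/1)(0.287) = 1.150 − 0.017 = 1.133 V.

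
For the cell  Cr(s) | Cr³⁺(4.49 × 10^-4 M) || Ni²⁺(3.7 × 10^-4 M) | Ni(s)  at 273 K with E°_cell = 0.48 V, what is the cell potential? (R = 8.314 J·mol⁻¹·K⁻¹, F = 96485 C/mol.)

Balancing electrons gives n = 6; the reaction quotient is Q = [Cr³⁺]^2/[Ni²⁺]^3 = 3980.
E = E° − (RT/nF) ln Q = 0.48 − (8.314×273)/(6×96485) × (8.289) = 0.480 − 0.032 = 0.448 V.

0.448 V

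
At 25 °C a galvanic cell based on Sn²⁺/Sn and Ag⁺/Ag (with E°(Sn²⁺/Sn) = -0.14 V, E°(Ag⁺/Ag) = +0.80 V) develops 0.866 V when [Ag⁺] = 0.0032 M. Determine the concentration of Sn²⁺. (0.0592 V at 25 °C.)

0.0032 M

From the Nernst equation, log Q = n(E° − E)/0.0592 = 2(0.94 − 0.866)/0.0592 = 2.500, so Q = 316.
With Q = [Sn²⁺]/[Ag⁺]^2 and the known concentrations, [Sn²⁺] in the numerator gives [Sn²⁺] = 0.0032 M.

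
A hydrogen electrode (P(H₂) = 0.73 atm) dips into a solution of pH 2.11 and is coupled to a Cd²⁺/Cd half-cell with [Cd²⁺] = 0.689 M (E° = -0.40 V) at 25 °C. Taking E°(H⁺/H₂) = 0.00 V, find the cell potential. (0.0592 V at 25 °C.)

The hydrogen couple is the cathode, so E°_cell = 0.40 V; n = 2.
[H⁺] = 10^(−2.11) = 0.0078 M, and Q = [Cd²⁺]·P(H₂) / [H⁺]^2 = 8350.
E = E° − (0.0592/2) log Q = 0.40 − (0.0592/2)(3.922) = 0.284 V.

0.28 V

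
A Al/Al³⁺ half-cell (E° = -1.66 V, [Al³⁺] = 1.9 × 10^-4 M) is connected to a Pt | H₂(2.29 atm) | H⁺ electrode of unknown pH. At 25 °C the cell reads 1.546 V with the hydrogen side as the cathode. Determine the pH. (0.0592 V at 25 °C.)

E°_cell = 1.66 V and n = 6.
log Q = n(E° − E)/0.0592 = 6×(1.66 − 1.546)/0.0592 = 11.554.
With Q = [Al³⁺]^2·P(H₂)^3 / [H⁺]^6, solving for [H⁺] gives log[H⁺] = -2.986, so pH = 2.99.

pH = 2.99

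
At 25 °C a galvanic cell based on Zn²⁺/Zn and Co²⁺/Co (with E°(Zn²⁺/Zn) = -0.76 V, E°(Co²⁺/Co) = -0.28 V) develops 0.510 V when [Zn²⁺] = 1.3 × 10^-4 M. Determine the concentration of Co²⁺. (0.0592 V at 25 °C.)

From the Nernst equation, log Q = n(E° − E)/0.0592 = 2(0.48 − 0.510)/0.0592 = -1.014, so Q = 0.0969.
With Q = [Zn²⁺]/[Co²⁺] and the known concentrations, [Co²⁺] in the denominator gives [Co²⁺] = 0.0013 M.

0.0013 M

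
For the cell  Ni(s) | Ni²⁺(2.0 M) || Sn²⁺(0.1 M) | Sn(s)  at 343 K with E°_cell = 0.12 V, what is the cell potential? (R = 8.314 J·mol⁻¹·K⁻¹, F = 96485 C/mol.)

Balancing electrons gives n = 2; the reaction quotient is Q = [Ni²⁺]/[Sn²⁺] = 20.0.
E = E° − (RT/nF) ln Q = 0.12 − (8.314×343)/(2×96485) × (2.996) = 0.120 − 0.044 = 0.076 V.

0.076 V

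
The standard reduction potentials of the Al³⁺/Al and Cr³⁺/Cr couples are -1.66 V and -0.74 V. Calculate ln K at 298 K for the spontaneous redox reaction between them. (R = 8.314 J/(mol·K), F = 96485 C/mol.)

ln K = 107.5

E°_cell = -0.74 − (-1.66) = 0.92 V, with n = 3 electrons transferred.
At equilibrium E = 0, so the Nernst equation gives ln K = nFE°/RT = (3)(96485)(0.92)/((8.314)(298)) = 107.48.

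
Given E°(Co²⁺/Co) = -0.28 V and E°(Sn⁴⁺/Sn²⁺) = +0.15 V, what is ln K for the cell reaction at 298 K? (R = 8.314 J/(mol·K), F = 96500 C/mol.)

ln K = 33.5

E°_cell = +0.15 − (-0.28) = 0.43 V, with n = 2 electrons transferred.
At equilibrium E = 0, so the Nernst equation gives ln K = nFE°/RT = (2)(96500)(0.43)/((8.314)(298)) = 33.50.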